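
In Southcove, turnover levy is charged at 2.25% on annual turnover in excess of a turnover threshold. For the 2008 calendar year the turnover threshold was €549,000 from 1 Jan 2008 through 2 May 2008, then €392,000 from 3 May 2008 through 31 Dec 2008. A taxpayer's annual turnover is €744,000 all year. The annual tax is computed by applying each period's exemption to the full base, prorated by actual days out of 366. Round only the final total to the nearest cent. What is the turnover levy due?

€6,732.85

1 Jan – 2 May 2008: 123 days, exemption €549,000 → (€744,000 − €549,000) × 2.25% × 123/366 = €1,474.4877
3 May – 31 Dec 2008: 243 days, exemption €392,000 → (€744,000 − €392,000) × 2.25% × 243/366 = €5,258.3607
Total = €6,732.8484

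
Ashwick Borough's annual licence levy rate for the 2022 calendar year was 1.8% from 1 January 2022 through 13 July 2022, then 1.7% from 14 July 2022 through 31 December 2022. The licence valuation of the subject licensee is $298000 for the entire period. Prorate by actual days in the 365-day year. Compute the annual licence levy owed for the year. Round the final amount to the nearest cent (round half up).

1 January – 13 July 2022: 194 days at 1.8% → $298000 × 1.8% × 194/365 = $2851.0027
14 July – 31 December 2022: 171 days at 1.7% → $298000 × 1.7% × 171/365 = $2373.3863
Total = $5224.3890

$5224.39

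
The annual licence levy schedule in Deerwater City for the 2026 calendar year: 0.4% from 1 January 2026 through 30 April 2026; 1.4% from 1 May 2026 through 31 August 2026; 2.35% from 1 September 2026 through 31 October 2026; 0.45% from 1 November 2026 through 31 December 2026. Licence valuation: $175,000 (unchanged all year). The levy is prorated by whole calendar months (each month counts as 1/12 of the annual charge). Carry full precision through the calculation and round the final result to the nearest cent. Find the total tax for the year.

$1,866.67

1 January – 30 April 2026: 4 months at 0.4% → $175,000 × 0.4% × 4/12 = $233.3333
1 May – 31 August 2026: 4 months at 1.4% → $175,000 × 1.4% × 4/12 = $816.6667
1 September – 31 October 2026: 2 months at 2.35% → $175,000 × 2.35% × 2/12 = $685.4167
1 November – 31 December 2026: 2 months at 0.45% → $175,000 × 0.45% × 2/12 = $131.2500
Total = $1,866.6667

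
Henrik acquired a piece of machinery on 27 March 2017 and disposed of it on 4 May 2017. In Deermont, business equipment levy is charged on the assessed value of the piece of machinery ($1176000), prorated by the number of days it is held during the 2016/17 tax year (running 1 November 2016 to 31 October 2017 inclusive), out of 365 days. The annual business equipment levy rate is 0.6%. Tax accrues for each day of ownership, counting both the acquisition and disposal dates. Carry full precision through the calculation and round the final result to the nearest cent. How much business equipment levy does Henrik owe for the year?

Days held (27 March – 4 May 2017): 39 out of 365
Tax = $1176000 × 0.6% × 39/365 = $753.9288

$753.93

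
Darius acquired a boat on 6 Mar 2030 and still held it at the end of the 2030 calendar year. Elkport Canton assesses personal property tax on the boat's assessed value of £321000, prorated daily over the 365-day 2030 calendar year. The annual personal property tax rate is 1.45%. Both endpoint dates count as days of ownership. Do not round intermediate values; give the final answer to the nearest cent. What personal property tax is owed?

£3838.37

Days held (6 Mar – 31 Dec 2030): 301 out of 365
Tax = £321000 × 1.45% × 301/365 = £3838.3685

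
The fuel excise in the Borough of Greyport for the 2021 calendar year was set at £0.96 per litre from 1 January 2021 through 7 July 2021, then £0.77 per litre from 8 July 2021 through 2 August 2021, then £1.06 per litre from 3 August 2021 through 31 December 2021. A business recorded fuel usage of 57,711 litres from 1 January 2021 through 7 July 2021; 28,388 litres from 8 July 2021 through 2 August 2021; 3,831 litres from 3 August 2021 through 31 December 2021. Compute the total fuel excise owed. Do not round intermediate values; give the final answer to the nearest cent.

1 January – 7 July 2021: 57,711 litres at £0.96/litre → £55402.56
8 July – 2 August 2021: 28,388 litres at £0.77/litre → £21858.76
3 August – 31 December 2021: 3,831 litres at £1.06/litre → £4060.86

£81322.18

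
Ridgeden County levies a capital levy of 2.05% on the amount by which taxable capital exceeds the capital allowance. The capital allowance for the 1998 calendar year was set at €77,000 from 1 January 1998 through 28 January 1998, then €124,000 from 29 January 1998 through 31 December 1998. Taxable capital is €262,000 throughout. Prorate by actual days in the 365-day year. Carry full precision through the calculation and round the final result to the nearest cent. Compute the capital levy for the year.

€2,902.91

1 January – 28 January 1998: 28 days, exemption €77,000 → (€262,000 − €77,000) × 2.05% × 28/365 = €290.9315
29 January – 31 December 1998: 337 days, exemption €124,000 → (€262,000 − €124,000) × 2.05% × 337/365 = €2,611.9808
Total = €2,902.9123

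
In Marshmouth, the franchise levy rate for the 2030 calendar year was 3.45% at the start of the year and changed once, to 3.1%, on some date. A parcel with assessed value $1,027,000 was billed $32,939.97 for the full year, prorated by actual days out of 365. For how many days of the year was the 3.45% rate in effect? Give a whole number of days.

112 days

Let d = days at the first rate; then 365 − d days at the second rate.
$1,027,000 × [3.45%·d + 3.1%·(365−d)] / 365 = $32,939.97
Solving gives d = 112, so the new rate took effect on 23 April 2030.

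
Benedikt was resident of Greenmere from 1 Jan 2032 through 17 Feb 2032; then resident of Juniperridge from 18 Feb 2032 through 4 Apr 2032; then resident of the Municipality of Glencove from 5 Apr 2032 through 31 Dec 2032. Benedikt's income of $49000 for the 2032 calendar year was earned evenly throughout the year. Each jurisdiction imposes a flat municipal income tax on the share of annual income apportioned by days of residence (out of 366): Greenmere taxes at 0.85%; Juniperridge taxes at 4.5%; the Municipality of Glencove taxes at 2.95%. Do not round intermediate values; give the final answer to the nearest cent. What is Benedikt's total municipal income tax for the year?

$1408.08

Greenmere, 1 Jan – 17 Feb 2032: 48 days → $49000 × 0.85% × 48/366 = $54.6230
Juniperridge, 18 Feb – 4 Apr 2032: 47 days → $49000 × 4.5% × 47/366 = $283.1557
The Municipality of Glencove, 5 Apr – 31 Dec 2032: 271 days → $49000 × 2.95% × 271/366 = $1070.3019
Total = $1408.0806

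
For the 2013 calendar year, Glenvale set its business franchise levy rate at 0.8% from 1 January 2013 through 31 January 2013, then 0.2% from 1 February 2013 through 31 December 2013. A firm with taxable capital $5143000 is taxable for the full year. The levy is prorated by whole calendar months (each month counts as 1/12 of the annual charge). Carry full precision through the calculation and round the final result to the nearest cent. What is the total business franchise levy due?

1 January – 31 January 2013: 1 month at 0.8% → $5143000 × 0.8% × 1/12 = $3428.6667
1 February – 31 December 2013: 11 months at 0.2% → $5143000 × 0.2% × 11/12 = $9428.8333
Total = $12857.5000

$12857.50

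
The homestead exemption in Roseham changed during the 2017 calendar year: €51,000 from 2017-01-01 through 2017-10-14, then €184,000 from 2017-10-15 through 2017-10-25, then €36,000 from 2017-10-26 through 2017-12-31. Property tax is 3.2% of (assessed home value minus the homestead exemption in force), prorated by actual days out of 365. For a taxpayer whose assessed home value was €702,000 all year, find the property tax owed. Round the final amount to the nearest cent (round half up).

2017-01-01 to 2017-10-14: 287 days, exemption €51,000 → (€702,000 − €51,000) × 3.2% × 287/365 = €16,380.2301
2017-10-15 to 2017-10-25: 11 days, exemption €184,000 → (€702,000 − €184,000) × 3.2% × 11/365 = €499.5507
2017-10-26 to 2017-12-31: 67 days, exemption €36,000 → (€702,000 − €36,000) × 3.2% × 67/365 = €3,912.0658
Total = €20,791.8466

€20,791.85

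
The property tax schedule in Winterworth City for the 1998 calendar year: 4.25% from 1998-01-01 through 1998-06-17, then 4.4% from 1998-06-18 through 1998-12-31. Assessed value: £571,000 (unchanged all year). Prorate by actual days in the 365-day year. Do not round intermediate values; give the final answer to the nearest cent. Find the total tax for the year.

£24,729.78

1998-01-01 to 1998-06-17: 168 days at 4.25% → £571,000 × 4.25% × 168/365 = £11,169.6986
1998-06-18 to 1998-12-31: 197 days at 4.4% → £571,000 × 4.4% × 197/365 = £13,560.0767
Total = £24,729.7753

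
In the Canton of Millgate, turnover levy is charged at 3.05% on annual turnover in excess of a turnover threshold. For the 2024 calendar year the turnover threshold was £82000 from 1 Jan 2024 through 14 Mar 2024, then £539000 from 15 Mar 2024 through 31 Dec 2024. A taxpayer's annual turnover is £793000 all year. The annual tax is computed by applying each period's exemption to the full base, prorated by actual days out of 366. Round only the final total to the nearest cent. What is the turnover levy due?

£10565.17

1 Jan – 14 Mar 2024: 74 days, exemption £82000 → (£793000 − £82000) × 3.05% × 74/366 = £4384.5000
15 Mar – 31 Dec 2024: 292 days, exemption £539000 → (£793000 − £539000) × 3.05% × 292/366 = £6180.6667
Total = £10565.1667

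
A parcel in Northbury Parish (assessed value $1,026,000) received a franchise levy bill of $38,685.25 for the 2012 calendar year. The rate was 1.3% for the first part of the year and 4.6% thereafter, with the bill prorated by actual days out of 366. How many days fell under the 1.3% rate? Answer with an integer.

Let d = days at the first rate; then 366 − d days at the second rate.
$1,026,000 × [1.3%·d + 4.6%·(366−d)] / 366 = $38,685.25
Solving gives d = 92, so the new rate took effect on April 2, 2012.

92 days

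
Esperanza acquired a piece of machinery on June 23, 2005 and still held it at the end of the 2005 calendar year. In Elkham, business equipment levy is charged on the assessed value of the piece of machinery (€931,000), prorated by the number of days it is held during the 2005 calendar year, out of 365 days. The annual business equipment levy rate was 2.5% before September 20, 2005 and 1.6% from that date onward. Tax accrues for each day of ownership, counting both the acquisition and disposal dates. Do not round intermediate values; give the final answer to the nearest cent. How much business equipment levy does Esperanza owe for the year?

€9,878.80

June 23 – September 19, 2005: 89 days at 2.5% → €931,000 × 2.5% × 89/365 = €5,675.2740
September 20 – December 31, 2005: 103 days at 1.6% → €931,000 × 1.6% × 103/365 = €4,203.5288
Total = €9,878.8027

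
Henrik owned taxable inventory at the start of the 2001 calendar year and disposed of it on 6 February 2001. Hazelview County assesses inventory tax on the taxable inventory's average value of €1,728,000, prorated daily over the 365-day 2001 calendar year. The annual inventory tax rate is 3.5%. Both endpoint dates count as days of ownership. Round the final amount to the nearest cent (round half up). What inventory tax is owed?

Days held (1 January – 6 February 2001): 37 out of 365
Tax = €1,728,000 × 3.5% × 37/365 = €6,130.8493

€6,130.85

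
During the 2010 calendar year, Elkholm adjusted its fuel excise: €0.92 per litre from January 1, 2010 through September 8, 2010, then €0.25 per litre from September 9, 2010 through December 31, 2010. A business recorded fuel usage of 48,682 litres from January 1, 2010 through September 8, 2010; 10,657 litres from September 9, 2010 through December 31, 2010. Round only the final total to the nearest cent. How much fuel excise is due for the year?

€47,451.69

January 1 – September 8, 2010: 48,682 litres at €0.92/litre → €44,787.44
September 9 – December 31, 2010: 10,657 litres at €0.25/litre → €2,664.25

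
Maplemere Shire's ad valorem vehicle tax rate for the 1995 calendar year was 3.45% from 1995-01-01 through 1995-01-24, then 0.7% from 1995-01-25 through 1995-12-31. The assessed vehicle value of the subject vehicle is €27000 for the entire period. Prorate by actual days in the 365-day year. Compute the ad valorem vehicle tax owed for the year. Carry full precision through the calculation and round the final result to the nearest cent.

€237.82

1995-01-01 to 1995-01-24: 24 days at 3.45% → €27000 × 3.45% × 24/365 = €61.2493
1995-01-25 to 1995-12-31: 341 days at 0.7% → €27000 × 0.7% × 341/365 = €176.5726
Total = €237.8219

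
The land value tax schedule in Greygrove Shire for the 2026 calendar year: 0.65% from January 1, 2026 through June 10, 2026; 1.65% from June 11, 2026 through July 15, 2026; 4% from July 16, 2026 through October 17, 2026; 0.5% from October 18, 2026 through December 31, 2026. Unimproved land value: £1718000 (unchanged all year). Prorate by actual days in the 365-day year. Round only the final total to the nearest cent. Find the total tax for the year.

£27106.75

January 1 – June 10, 2026: 161 days at 0.65% → £1718000 × 0.65% × 161/365 = £4925.7178
June 11 – July 15, 2026: 35 days at 1.65% → £1718000 × 1.65% × 35/365 = £2718.2055
July 16 – October 17, 2026: 94 days at 4% → £1718000 × 4% × 94/365 = £17697.7534
October 18 – December 31, 2026: 75 days at 0.5% → £1718000 × 0.5% × 75/365 = £1765.0685
Total = £27106.7452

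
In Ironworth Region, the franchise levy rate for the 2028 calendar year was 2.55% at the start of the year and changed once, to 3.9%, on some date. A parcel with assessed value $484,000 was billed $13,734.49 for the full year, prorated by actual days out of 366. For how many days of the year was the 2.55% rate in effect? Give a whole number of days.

Let d = days at the first rate; then 366 − d days at the second rate.
$484,000 × [2.55%·d + 3.9%·(366−d)] / 366 = $13,734.49
Solving gives d = 288, so the new rate took effect on 15 Oct 2028.

288 days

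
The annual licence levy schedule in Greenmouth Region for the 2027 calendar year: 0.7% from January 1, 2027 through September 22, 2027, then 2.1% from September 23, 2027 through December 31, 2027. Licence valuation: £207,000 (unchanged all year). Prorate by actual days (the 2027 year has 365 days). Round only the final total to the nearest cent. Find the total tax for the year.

January 1 – September 22, 2027: 265 days at 0.7% → £207,000 × 0.7% × 265/365 = £1,052.0137
September 23 – December 31, 2027: 100 days at 2.1% → £207,000 × 2.1% × 100/365 = £1,190.9589
Total = £2,242.9726

£2,242.97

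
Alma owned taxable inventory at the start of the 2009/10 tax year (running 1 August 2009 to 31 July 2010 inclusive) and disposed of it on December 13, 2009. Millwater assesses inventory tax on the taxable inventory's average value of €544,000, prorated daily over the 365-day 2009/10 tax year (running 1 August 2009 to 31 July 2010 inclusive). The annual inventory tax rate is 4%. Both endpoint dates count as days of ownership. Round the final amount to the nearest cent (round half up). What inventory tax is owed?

€8,048.22

Days held (August 1 – December 13, 2009): 135 out of 365
Tax = €544,000 × 4% × 135/365 = €8,048.2192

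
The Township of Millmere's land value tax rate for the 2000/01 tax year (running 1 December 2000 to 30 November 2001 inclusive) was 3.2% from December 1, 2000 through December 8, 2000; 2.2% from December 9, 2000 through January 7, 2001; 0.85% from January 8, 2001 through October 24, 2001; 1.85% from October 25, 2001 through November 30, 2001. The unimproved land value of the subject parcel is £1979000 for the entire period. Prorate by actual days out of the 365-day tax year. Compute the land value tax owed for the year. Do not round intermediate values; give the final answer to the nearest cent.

December 1 – December 8, 2000: 8 days at 3.2% → £1979000 × 3.2% × 8/365 = £1388.0110
December 9, 2000 – January 7, 2001: 30 days at 2.2% → £1979000 × 2.2% × 30/365 = £3578.4658
January 8 – October 24, 2001: 290 days at 0.85% → £1979000 × 0.85% × 290/365 = £13365.0274
October 25 – November 30, 2001: 37 days at 1.85% → £1979000 × 1.85% × 37/365 = £3711.3027
Total = £22042.8068

£22042.81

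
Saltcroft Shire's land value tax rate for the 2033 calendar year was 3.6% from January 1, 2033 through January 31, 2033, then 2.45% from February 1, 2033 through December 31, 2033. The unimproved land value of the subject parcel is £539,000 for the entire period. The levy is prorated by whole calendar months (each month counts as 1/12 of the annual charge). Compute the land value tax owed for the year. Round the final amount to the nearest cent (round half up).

£13,722.04

January 1 – January 31, 2033: 1 month at 3.6% → £539,000 × 3.6% × 1/12 = £1,617.0000
February 1 – December 31, 2033: 11 months at 2.45% → £539,000 × 2.45% × 11/12 = £12,105.0417
Total = £13,722.0417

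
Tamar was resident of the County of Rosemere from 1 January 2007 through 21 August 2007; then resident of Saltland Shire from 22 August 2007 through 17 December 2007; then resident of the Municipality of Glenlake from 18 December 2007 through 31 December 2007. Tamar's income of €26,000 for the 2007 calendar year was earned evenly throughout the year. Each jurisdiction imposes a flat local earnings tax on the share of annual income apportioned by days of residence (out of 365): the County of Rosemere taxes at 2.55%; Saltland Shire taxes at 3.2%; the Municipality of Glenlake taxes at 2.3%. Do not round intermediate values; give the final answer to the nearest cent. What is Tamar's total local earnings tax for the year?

The County of Rosemere, 1 January – 21 August 2007: 233 days → €26,000 × 2.55% × 233/365 = €423.2301
Saltland Shire, 22 August – 17 December 2007: 118 days → €26,000 × 3.2% × 118/365 = €268.9753
The Municipality of Glenlake, 18 December – 31 December 2007: 14 days → €26,000 × 2.3% × 14/365 = €22.9370
Total = €715.1425

€715.14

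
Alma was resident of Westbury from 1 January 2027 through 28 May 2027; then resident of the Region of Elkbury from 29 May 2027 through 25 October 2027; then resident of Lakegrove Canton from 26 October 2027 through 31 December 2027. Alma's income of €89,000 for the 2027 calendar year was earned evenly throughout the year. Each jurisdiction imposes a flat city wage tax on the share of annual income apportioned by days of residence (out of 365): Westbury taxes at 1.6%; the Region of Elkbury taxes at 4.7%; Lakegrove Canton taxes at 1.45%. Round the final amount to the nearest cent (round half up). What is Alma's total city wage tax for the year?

€2,533.33

Westbury, 1 January – 28 May 2027: 148 days → €89,000 × 1.6% × 148/365 = €577.4027
The Region of Elkbury, 29 May – 25 October 2027: 150 days → €89,000 × 4.7% × 150/365 = €1,719.0411
Lakegrove Canton, 26 October – 31 December 2027: 67 days → €89,000 × 1.45% × 67/365 = €236.8863
Total = €2,533.3301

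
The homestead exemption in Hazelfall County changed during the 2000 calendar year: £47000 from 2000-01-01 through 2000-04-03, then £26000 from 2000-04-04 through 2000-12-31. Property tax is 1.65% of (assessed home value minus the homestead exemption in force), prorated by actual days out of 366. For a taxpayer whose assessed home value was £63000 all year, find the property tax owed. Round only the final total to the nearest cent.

£521.51

2000-01-01 to 2000-04-03: 94 days, exemption £47000 → (£63000 − £47000) × 1.65% × 94/366 = £67.8033
2000-04-04 to 2000-12-31: 272 days, exemption £26000 → (£63000 − £26000) × 1.65% × 272/366 = £453.7049
Total = £521.5082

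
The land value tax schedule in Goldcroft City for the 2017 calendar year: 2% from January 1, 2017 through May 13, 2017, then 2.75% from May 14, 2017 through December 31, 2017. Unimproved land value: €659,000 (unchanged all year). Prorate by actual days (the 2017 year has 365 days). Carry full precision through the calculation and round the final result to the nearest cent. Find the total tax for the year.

€16,321.53

January 1 – May 13, 2017: 133 days at 2% → €659,000 × 2% × 133/365 = €4,802.5753
May 14 – December 31, 2017: 232 days at 2.75% → €659,000 × 2.75% × 232/365 = €11,518.9589
Total = €16,321.5342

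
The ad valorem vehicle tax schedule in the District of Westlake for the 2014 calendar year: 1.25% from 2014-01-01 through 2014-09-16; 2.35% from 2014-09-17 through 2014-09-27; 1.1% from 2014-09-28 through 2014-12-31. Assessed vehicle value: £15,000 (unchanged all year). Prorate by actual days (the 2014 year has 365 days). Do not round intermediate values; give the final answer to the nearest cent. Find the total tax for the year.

£186.62

2014-01-01 to 2014-09-16: 259 days at 1.25% → £15,000 × 1.25% × 259/365 = £133.0479
2014-09-17 to 2014-09-27: 11 days at 2.35% → £15,000 × 2.35% × 11/365 = £10.6233
2014-09-28 to 2014-12-31: 95 days at 1.1% → £15,000 × 1.1% × 95/365 = £42.9452
Total = £186.6164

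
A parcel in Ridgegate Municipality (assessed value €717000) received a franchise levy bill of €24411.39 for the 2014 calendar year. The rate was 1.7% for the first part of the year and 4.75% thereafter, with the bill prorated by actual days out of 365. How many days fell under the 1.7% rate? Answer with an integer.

Let d = days at the first rate; then 365 − d days at the second rate.
€717000 × [1.7%·d + 4.75%·(365−d)] / 365 = €24411.39
Solving gives d = 161, so the new rate took effect on 11 Jun 2014.

161 days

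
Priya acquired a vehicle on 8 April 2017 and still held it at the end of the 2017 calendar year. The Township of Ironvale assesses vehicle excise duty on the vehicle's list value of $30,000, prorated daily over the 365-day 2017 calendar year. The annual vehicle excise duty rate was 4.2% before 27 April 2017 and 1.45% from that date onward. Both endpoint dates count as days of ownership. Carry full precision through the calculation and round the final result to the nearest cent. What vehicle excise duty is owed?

8 April – 26 April 2017: 19 days at 4.2% → $30,000 × 4.2% × 19/365 = $65.5890
27 April – 31 December 2017: 249 days at 1.45% → $30,000 × 1.45% × 249/365 = $296.7534
Total = $362.3425

$362.34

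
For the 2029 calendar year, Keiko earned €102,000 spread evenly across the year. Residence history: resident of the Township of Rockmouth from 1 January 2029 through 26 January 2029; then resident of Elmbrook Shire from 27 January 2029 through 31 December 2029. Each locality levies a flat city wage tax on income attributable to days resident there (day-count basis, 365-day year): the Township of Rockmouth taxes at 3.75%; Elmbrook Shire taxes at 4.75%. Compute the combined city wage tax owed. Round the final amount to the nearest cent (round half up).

€4,772.34

The Township of Rockmouth, 1 January – 26 January 2029: 26 days → €102,000 × 3.75% × 26/365 = €272.4658
Elmbrook Shire, 27 January – 31 December 2029: 339 days → €102,000 × 4.75% × 339/365 = €4,499.8767
Total = €4,772.3425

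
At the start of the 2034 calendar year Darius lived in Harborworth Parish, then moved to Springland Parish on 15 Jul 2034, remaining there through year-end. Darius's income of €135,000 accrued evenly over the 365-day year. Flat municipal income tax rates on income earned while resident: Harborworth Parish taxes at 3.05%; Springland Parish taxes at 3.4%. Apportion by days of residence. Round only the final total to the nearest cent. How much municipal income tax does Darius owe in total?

€4,337.57

Harborworth Parish, 1 Jan – 14 Jul 2034: 195 days → €135,000 × 3.05% × 195/365 = €2,199.7603
Springland Parish, 15 Jul – 31 Dec 2034: 170 days → €135,000 × 3.4% × 170/365 = €2,137.8082
Total = €4,337.5685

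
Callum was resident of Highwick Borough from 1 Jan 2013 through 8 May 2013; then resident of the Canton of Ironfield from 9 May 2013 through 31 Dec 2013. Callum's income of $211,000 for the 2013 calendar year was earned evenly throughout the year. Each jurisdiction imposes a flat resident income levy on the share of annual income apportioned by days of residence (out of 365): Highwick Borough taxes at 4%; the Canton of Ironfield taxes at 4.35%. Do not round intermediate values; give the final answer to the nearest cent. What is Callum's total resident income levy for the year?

Highwick Borough, 1 Jan – 8 May 2013: 128 days → $211,000 × 4% × 128/365 = $2,959.7808
The Canton of Ironfield, 9 May – 31 Dec 2013: 237 days → $211,000 × 4.35% × 237/365 = $5,959.7384
Total = $8,919.5192

$8,919.52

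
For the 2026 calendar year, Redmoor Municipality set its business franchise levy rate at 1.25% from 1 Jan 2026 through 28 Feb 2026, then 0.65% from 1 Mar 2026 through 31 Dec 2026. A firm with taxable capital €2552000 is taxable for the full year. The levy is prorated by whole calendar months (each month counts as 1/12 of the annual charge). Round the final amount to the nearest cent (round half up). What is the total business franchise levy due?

€19140.00

1 Jan – 28 Feb 2026: 2 months at 1.25% → €2552000 × 1.25% × 2/12 = €5316.6667
1 Mar – 31 Dec 2026: 10 months at 0.65% → €2552000 × 0.65% × 10/12 = €13823.3333
Total = €19140.0000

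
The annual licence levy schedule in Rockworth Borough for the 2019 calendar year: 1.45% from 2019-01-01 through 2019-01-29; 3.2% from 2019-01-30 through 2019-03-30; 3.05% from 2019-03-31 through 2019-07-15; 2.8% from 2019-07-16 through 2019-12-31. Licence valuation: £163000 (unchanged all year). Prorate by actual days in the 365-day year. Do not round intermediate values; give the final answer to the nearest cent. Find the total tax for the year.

2019-01-01 to 2019-01-29: 29 days at 1.45% → £163000 × 1.45% × 29/365 = £187.7849
2019-01-30 to 2019-03-30: 60 days at 3.2% → £163000 × 3.2% × 60/365 = £857.4247
2019-03-31 to 2019-07-15: 107 days at 3.05% → £163000 × 3.05% × 107/365 = £1457.3986
2019-07-16 to 2019-12-31: 169 days at 2.8% → £163000 × 2.8% × 169/365 = £2113.1945
Total = £4615.8027

£4615.80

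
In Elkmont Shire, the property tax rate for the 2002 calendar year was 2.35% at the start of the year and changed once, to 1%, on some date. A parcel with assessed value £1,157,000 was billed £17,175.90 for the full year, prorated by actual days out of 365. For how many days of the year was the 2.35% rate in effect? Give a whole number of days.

Let d = days at the first rate; then 365 − d days at the second rate.
£1,157,000 × [2.35%·d + 1%·(365−d)] / 365 = £17,175.90
Solving gives d = 131, so the new rate took effect on 12 May 2002.

131 days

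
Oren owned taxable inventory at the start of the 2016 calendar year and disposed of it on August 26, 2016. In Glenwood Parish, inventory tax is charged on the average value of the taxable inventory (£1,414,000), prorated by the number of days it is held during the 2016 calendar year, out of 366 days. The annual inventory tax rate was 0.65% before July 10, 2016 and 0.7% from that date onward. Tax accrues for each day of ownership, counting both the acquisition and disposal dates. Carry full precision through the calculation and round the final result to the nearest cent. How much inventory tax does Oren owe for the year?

January 1 – July 9, 2016: 191 days at 0.65% → £1,414,000 × 0.65% × 191/366 = £4,796.3962
July 10 – August 26, 2016: 48 days at 0.7% → £1,414,000 × 0.7% × 48/366 = £1,298.0984
Total = £6,094.4945

£6,094.49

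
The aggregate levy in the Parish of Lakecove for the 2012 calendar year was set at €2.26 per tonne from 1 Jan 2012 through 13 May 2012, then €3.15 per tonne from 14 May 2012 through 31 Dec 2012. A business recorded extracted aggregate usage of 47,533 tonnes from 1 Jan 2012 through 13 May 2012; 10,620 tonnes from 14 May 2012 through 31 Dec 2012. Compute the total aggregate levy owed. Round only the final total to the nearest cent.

€140,877.58

1 Jan – 13 May 2012: 47,533 tonnes at €2.26/tonne → €107,424.58
14 May – 31 Dec 2012: 10,620 tonnes at €3.15/tonne → €33,453.00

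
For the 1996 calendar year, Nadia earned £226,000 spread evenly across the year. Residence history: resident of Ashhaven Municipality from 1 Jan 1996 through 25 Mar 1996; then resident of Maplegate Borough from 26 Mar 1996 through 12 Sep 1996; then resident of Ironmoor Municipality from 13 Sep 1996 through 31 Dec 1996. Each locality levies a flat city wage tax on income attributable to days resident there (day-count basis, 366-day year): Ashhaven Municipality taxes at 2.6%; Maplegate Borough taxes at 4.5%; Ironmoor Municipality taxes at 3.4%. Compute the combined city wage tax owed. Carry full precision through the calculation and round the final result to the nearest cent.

£8,425.60

Ashhaven Municipality, 1 Jan – 25 Mar 1996: 85 days → £226,000 × 2.6% × 85/366 = £1,364.6448
Maplegate Borough, 26 Mar – 12 Sep 1996: 171 days → £226,000 × 4.5% × 171/366 = £4,751.5574
Ironmoor Municipality, 13 Sep – 31 Dec 1996: 110 days → £226,000 × 3.4% × 110/366 = £2,309.3989
Total = £8,425.6011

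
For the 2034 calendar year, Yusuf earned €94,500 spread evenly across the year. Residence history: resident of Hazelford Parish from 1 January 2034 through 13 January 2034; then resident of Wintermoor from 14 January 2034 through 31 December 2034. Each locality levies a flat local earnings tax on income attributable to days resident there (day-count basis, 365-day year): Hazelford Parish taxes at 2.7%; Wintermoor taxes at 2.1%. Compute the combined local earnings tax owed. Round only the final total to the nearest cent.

€2,004.69

Hazelford Parish, 1 January – 13 January 2034: 13 days → €94,500 × 2.7% × 13/365 = €90.8753
Wintermoor, 14 January – 31 December 2034: 352 days → €94,500 × 2.1% × 352/365 = €1,913.8192
Total = €2,004.6945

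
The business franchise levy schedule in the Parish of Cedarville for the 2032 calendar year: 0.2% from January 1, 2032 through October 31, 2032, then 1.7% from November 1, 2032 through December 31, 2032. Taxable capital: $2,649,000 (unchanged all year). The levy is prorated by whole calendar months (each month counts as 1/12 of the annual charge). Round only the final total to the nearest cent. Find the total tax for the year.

$11,920.50

January 1 – October 31, 2032: 10 months at 0.2% → $2,649,000 × 0.2% × 10/12 = $4,415.0000
November 1 – December 31, 2032: 2 months at 1.7% → $2,649,000 × 1.7% × 2/12 = $7,505.5000
Total = $11,920.5000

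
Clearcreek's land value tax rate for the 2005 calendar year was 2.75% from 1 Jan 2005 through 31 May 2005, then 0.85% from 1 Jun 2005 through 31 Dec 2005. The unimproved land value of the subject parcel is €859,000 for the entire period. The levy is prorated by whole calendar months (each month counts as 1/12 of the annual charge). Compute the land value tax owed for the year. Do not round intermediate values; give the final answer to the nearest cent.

€14,101.92

1 Jan – 31 May 2005: 5 months at 2.75% → €859,000 × 2.75% × 5/12 = €9,842.7083
1 Jun – 31 Dec 2005: 7 months at 0.85% → €859,000 × 0.85% × 7/12 = €4,259.2083
Total = €14,101.9167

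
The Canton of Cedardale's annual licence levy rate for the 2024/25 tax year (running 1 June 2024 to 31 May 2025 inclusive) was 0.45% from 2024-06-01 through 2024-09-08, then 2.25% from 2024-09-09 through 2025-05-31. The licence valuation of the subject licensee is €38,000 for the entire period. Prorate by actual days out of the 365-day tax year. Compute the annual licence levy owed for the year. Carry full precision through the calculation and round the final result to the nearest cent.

2024-06-01 to 2024-09-08: 100 days at 0.45% → €38,000 × 0.45% × 100/365 = €46.8493
2024-09-09 to 2025-05-31: 265 days at 2.25% → €38,000 × 2.25% × 265/365 = €620.7534
Total = €667.6027

€667.60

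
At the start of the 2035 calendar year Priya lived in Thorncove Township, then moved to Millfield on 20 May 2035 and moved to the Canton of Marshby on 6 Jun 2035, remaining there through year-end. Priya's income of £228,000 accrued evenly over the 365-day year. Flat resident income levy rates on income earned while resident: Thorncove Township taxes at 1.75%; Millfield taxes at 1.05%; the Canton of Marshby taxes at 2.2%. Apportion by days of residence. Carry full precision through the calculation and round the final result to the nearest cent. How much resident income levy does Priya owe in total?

Thorncove Township, 1 Jan – 19 May 2035: 139 days → £228,000 × 1.75% × 139/365 = £1,519.4795
Millfield, 20 May – 5 Jun 2035: 17 days → £228,000 × 1.05% × 17/365 = £111.5014
The Canton of Marshby, 6 Jun – 31 Dec 2035: 209 days → £228,000 × 2.2% × 209/365 = £2,872.1753
Total = £4,503.1562

£4,503.16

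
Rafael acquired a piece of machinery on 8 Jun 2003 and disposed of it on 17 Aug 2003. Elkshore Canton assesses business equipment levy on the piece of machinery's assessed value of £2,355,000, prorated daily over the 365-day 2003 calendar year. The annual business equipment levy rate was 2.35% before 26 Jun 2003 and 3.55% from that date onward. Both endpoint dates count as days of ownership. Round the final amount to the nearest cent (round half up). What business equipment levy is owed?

£14,868.76

8 Jun – 25 Jun 2003: 18 days at 2.35% → £2,355,000 × 2.35% × 18/365 = £2,729.2192
26 Jun – 17 Aug 2003: 53 days at 3.55% → £2,355,000 × 3.55% × 53/365 = £12,139.5411
Total = £14,868.7603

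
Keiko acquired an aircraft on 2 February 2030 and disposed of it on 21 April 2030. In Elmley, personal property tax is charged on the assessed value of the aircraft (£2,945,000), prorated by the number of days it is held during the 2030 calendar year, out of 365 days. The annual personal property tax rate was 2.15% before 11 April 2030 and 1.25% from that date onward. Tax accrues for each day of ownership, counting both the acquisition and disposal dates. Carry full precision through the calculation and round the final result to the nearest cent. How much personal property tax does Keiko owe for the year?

2 February – 10 April 2030: 68 days at 2.15% → £2,945,000 × 2.15% × 68/365 = £11,796.1370
11 April – 21 April 2030: 11 days at 1.25% → £2,945,000 × 1.25% × 11/365 = £1,109.4178
Total = £12,905.5548

£12,905.55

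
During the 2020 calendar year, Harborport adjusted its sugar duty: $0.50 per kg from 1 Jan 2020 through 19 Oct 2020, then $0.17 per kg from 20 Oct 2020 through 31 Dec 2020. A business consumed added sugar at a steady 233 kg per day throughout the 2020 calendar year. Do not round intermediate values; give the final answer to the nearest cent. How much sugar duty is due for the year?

$37,026.03

1 Jan – 19 Oct 2020: 293 days × 233 kg/day = 68,269 kg at $0.50/kg → $34,134.50
20 Oct – 31 Dec 2020: 73 days × 233 kg/day = 17,009 kg at $0.17/kg → $2,891.53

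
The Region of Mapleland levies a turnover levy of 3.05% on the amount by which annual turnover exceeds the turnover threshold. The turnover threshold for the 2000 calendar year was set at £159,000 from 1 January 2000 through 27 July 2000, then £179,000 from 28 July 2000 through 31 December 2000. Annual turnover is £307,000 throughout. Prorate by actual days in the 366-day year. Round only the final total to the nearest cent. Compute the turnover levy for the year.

1 January – 27 July 2000: 209 days, exemption £159,000 → (£307,000 − £159,000) × 3.05% × 209/366 = £2,577.6667
28 July – 31 December 2000: 157 days, exemption £179,000 → (£307,000 − £179,000) × 3.05% × 157/366 = £1,674.6667
Total = £4,252.3333

£4,252.33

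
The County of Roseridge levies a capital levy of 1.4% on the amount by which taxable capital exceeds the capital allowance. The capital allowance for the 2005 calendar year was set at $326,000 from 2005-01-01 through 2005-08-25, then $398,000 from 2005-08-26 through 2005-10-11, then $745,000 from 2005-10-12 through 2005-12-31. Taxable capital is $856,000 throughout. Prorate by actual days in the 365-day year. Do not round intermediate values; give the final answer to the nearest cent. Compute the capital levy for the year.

$5,988.43

2005-01-01 to 2005-08-25: 237 days, exemption $326,000 → ($856,000 − $326,000) × 1.4% × 237/365 = $4,817.9178
2005-08-26 to 2005-10-11: 47 days, exemption $398,000 → ($856,000 − $398,000) × 1.4% × 47/365 = $825.6548
2005-10-12 to 2005-12-31: 81 days, exemption $745,000 → ($856,000 − $745,000) × 1.4% × 81/365 = $344.8603
Total = $5,988.4329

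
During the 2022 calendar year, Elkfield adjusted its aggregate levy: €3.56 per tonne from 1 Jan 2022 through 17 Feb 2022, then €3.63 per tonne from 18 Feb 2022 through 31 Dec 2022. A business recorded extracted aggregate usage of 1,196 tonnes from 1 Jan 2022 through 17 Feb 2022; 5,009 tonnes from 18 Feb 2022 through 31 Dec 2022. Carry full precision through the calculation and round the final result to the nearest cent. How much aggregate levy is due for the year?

1 Jan – 17 Feb 2022: 1,196 tonnes at €3.56/tonne → €4257.76
18 Feb – 31 Dec 2022: 5,009 tonnes at €3.63/tonne → €18182.67

€22440.43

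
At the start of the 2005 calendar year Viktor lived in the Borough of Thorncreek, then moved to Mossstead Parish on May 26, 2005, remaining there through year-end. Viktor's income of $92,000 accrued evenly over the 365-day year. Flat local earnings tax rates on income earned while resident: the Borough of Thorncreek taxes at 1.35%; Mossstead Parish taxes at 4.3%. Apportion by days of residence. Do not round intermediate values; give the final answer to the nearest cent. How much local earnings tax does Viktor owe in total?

The Borough of Thorncreek, January 1 – May 25, 2005: 145 days → $92,000 × 1.35% × 145/365 = $493.3973
Mossstead Parish, May 26 – December 31, 2005: 220 days → $92,000 × 4.3% × 220/365 = $2,384.4384
Total = $2,877.8356

$2,877.84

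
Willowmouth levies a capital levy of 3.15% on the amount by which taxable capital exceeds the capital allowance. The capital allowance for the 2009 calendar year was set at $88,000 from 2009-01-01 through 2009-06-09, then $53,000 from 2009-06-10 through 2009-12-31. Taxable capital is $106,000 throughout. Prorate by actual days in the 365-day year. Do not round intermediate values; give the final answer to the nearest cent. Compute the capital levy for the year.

2009-01-01 to 2009-06-09: 160 days, exemption $88,000 → ($106,000 − $88,000) × 3.15% × 160/365 = $248.5479
2009-06-10 to 2009-12-31: 205 days, exemption $53,000 → ($106,000 − $53,000) × 3.15% × 205/365 = $937.6644
Total = $1,186.2123

$1,186.21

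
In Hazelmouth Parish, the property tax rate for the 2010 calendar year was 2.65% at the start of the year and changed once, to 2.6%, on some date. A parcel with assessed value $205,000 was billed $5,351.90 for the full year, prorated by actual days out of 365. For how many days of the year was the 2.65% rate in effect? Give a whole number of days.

78 days

Let d = days at the first rate; then 365 − d days at the second rate.
$205,000 × [2.65%·d + 2.6%·(365−d)] / 365 = $5,351.90
Solving gives d = 78, so the new rate took effect on March 20, 2010.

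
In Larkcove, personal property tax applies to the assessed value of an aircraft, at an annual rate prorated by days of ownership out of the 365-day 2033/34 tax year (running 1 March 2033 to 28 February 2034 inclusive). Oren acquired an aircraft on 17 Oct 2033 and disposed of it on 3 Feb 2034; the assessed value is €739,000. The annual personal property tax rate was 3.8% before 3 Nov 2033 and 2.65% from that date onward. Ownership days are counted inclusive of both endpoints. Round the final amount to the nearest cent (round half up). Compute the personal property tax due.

€6,297.70

17 Oct – 2 Nov 2033: 17 days at 3.8% → €739,000 × 3.8% × 17/365 = €1,307.9288
3 Nov 2033 – 3 Feb 2034: 93 days at 2.65% → €739,000 × 2.65% × 93/365 = €4,989.7685
Total = €6,297.6973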